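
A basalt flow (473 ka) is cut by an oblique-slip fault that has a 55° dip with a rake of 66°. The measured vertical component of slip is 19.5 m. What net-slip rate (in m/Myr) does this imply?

dip-slip = throw / sin(dip) = 19.5 / sin(55°) = 23.81 m
net slip = dip-slip / sin(rake) = 23.81 / sin(66°) = 26.06 m
rate = 26.06 m / 473 ka = 0.0000551 m/yr = 55.1 m/Myr

55.1 m/Myr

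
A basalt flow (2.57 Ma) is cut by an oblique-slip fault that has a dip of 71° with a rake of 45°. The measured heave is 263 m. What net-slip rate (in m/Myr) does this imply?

dip-slip = heave / cos(dip) = 263 / cos(71°) = 807.8 m
net slip = dip-slip / sin(rake) = 807.8 / sin(45°) = 1142 m
rate = 1142 m / 2.57 Ma = 0.000445 m/yr = 445 m/Myr

445 m/Myr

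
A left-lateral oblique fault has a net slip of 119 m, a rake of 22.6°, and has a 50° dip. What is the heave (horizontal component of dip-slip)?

29.4 m

dip-slip = net slip × sin(rake) = 119 m × sin(22.6°) = 45.73 m
heave = dip-slip × cos(dip) = 45.73 × cos(50°) = 29.4 m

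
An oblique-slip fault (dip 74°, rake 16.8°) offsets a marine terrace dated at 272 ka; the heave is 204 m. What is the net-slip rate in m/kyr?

dip-slip = heave / cos(dip) = 204 / cos(74°) = 740.1 m
net slip = dip-slip / sin(rake) = 740.1 / sin(16.8°) = 2561 m
rate = 2561 m / 272 ka = 0.00941 m/yr = 9.41 m/kyr

9.41 m/kyr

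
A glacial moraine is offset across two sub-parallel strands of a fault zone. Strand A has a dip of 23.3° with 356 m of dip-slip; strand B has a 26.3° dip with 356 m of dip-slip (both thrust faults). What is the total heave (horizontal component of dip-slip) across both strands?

646 m

heave_A = 356 × cos(23.3°) = 327 m
heave_B = 356 × cos(26.3°) = 319.1 m
total = 327 + 319.1 = 646 m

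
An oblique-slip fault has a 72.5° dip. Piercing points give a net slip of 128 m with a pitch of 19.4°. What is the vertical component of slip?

40.5 m

dip-slip = net slip × sin(rake) = 128 m × sin(19.4°) = 42.52 m
throw = dip-slip × sin(dip) = 42.52 × sin(72.5°) = 40.5 m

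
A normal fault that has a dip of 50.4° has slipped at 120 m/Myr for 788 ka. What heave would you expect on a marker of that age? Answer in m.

60.3 m

dip-slip = rate × time = 120 m/Myr × 788 ka = 94.56 m
heave = dip-slip × cos(dip) = 94.56 × cos(50.4°) = 60.3 m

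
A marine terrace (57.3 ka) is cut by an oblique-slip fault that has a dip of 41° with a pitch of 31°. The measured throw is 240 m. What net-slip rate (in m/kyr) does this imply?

dip-slip = throw / sin(dip) = 240 / sin(41°) = 365.8 m
net slip = dip-slip / sin(rake) = 365.8 / sin(31°) = 710.3 m
rate = 710.3 m / 57.3 ka = 0.0124 m/yr = 12.4 m/kyr

12.4 m/kyr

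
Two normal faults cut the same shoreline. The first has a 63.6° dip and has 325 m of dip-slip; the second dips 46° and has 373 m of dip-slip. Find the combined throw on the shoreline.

throw_A = 325 × sin(63.6°) = 291.1 m
throw_B = 373 × sin(46°) = 268.3 m
total = 291.1 + 268.3 = 559 m

559 m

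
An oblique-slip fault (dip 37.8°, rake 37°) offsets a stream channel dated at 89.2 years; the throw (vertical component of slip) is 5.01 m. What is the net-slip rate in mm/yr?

dip-slip = throw / sin(dip) = 5.01 / sin(37.8°) = 8.174 m
net slip = dip-slip / sin(rake) = 8.174 / sin(37°) = 13.58 m
rate = 13.58 m / 89.2 years = 0.152 m/yr = 152 mm/yr

152 mm/yr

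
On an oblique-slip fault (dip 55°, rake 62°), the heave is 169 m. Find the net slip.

334 m

dip-slip = heave / cos(dip) = 169 / cos(55°) = 294.6 m
net slip = dip-slip / sin(rake) = 294.6 / sin(62°) = 334 m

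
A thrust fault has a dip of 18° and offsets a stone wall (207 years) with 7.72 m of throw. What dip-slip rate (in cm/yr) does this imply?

12.1 cm/yr

dip-slip = throw / sin(dip) = 7.72 m / sin(18°) = 24.98 m
rate = 24.98 m / 207 years = 0.121 m/yr = 12.1 cm/yr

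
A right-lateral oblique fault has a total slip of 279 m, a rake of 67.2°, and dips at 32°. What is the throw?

136 m

dip-slip = net slip × sin(rake) = 279 m × sin(67.2°) = 257.2 m
throw = dip-slip × sin(dip) = 257.2 × sin(32°) = 136 m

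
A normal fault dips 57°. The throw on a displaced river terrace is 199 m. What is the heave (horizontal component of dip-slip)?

heave = throw / tan(dip) = 199 / tan(57°) = 129 m

129 m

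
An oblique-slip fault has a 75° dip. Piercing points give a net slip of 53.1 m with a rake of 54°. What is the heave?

11.1 m

dip-slip = net slip × sin(rake) = 53.1 m × sin(54°) = 42.96 m
heave = dip-slip × cos(dip) = 42.96 × cos(75°) = 11.1 m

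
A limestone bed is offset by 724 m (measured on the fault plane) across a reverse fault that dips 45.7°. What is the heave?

506 m

heave = dip-slip × cos(dip) = 724 m × cos(45.7°) = 506 m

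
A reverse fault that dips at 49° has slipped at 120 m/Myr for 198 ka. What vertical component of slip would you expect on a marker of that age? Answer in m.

17.9 m

dip-slip = rate × time = 120 m/Myr × 198 ka = 23.76 m
throw = dip-slip × sin(dip) = 23.76 × sin(49°) = 17.9 m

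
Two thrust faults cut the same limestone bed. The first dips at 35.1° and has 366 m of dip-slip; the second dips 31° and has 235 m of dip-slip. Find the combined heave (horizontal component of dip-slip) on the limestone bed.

501 m

heave_A = 366 × cos(35.1°) = 299.4 m
heave_B = 235 × cos(31°) = 201.4 m
total = 299.4 + 201.4 = 501 m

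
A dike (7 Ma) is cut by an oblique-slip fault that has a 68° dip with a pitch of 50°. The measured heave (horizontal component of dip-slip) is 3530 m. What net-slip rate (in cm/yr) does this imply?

dip-slip = heave / cos(dip) = 3530 / cos(68°) = 9423 m
net slip = dip-slip / sin(rake) = 9423 / sin(50°) = 12300 m
rate = 12300 m / 7 Ma = 0.00176 m/yr = 0.176 cm/yr

0.176 cm/yr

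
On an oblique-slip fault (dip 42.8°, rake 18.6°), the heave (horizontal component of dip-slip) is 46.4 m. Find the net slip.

198 m

dip-slip = heave / cos(dip) = 46.4 / cos(42.8°) = 63.24 m
net slip = dip-slip / sin(rake) = 63.24 / sin(18.6°) = 198 m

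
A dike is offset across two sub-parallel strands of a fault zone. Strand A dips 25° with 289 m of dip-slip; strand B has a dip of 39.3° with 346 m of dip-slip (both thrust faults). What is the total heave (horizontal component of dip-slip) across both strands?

heave_A = 289 × cos(25°) = 261.9 m
heave_B = 346 × cos(39.3°) = 267.7 m
total = 261.9 + 267.7 = 530 m

530 m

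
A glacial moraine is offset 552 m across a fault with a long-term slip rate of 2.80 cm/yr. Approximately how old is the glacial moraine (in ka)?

19.7 ka

age = offset / rate = 552 m / (2.80 cm/yr) = 19700 yr = 19.7 ka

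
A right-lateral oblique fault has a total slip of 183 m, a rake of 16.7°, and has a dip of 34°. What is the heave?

dip-slip = net slip × sin(rake) = 183 m × sin(16.7°) = 52.59 m
heave = dip-slip × cos(dip) = 52.59 × cos(34°) = 43.6 m

43.6 m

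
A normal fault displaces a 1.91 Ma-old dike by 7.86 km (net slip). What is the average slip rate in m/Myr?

4120 m/Myr

rate = 7.86 km / 1.91 Ma = 0.00412 m/yr = 4120 m/Myr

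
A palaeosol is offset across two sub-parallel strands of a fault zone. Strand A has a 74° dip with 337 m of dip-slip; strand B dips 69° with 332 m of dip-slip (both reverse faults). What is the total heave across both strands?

212 m

heave_A = 337 × cos(74°) = 92.89 m
heave_B = 332 × cos(69°) = 119 m
total = 92.89 + 119 = 212 m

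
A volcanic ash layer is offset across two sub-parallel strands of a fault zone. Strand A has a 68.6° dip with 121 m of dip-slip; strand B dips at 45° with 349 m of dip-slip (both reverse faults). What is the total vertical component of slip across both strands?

359 m

throw_A = 121 × sin(68.6°) = 112.7 m
throw_B = 349 × sin(45°) = 246.8 m
total = 112.7 + 246.8 = 359 m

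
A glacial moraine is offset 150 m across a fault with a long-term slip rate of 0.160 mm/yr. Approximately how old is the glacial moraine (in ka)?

937 ka

age = offset / rate = 150 m / (0.160 mm/yr) = 937000 yr = 937 ka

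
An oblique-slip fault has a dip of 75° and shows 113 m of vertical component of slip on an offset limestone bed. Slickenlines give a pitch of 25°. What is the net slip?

dip-slip = throw / sin(dip) = 113 / sin(75°) = 117 m
net slip = dip-slip / sin(rake) = 117 / sin(25°) = 277 m

277 m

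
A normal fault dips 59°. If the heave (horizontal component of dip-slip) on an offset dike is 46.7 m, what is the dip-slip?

dip-slip = heave / cos(dip) = 46.7 / cos(59°) = 90.7 m

90.7 m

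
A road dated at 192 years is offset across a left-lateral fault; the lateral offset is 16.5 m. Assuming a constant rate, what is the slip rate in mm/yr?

85.9 mm/yr

rate = 16.5 m / 192 years = 0.0859 m/yr = 85.9 mm/yr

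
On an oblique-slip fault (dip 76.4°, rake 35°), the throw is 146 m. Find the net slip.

dip-slip = throw / sin(dip) = 146 / sin(76.4°) = 150.2 m
net slip = dip-slip / sin(rake) = 150.2 / sin(35°) = 262 m

262 m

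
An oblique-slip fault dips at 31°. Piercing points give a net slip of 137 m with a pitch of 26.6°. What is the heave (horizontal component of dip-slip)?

52.6 m

dip-slip = net slip × sin(rake) = 137 m × sin(26.6°) = 61.34 m
heave = dip-slip × cos(dip) = 61.34 × cos(31°) = 52.6 m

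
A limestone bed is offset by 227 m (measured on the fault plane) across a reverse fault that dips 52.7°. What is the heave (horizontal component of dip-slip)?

138 m

heave = dip-slip × cos(dip) = 227 m × cos(52.7°) = 138 m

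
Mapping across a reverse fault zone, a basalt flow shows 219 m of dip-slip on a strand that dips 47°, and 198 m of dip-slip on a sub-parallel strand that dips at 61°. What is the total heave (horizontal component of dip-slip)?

245 m

heave_A = 219 × cos(47°) = 149.4 m
heave_B = 198 × cos(61°) = 95.99 m
total = 149.4 + 95.99 = 245 m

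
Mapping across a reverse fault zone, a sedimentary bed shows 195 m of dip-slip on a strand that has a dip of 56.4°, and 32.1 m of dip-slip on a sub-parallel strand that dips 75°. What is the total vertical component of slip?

193 m

throw_A = 195 × sin(56.4°) = 162.4 m
throw_B = 32.1 × sin(75°) = 31.01 m
total = 162.4 + 31.01 = 193 m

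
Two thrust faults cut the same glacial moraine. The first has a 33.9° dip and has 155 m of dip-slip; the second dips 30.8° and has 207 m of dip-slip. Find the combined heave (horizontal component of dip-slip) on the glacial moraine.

306 m

heave_A = 155 × cos(33.9°) = 128.7 m
heave_B = 207 × cos(30.8°) = 177.8 m
total = 128.7 + 177.8 = 306 m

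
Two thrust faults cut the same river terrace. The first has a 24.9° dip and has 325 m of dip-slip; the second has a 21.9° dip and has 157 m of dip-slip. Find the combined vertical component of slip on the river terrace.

195 m

throw_A = 325 × sin(24.9°) = 136.8 m
throw_B = 157 × sin(21.9°) = 58.56 m
total = 136.8 + 58.56 = 195 m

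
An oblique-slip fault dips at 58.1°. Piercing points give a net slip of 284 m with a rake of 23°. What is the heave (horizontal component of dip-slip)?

dip-slip = net slip × sin(rake) = 284 m × sin(23°) = 111 m
heave = dip-slip × cos(dip) = 111 × cos(58.1°) = 58.6 m

58.6 m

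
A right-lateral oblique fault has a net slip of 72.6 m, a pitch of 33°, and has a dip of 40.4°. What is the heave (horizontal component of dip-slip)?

30.1 m

dip-slip = net slip × sin(rake) = 72.6 m × sin(33°) = 39.54 m
heave = dip-slip × cos(dip) = 39.54 × cos(40.4°) = 30.1 m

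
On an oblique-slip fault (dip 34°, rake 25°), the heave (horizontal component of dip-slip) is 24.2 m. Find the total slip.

dip-slip = heave / cos(dip) = 24.2 / cos(34°) = 29.19 m
net slip = dip-slip / sin(rake) = 29.19 / sin(25°) = 69.1 m

69.1 m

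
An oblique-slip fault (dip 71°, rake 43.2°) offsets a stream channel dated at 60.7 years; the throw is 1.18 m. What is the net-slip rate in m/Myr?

dip-slip = throw / sin(dip) = 1.18 / sin(71°) = 1.248 m
net slip = dip-slip / sin(rake) = 1.248 / sin(43.2°) = 1.823 m
rate = 1.823 m / 60.7 years = 0.0300 m/yr = 30000 m/Myr

30000 m/Myr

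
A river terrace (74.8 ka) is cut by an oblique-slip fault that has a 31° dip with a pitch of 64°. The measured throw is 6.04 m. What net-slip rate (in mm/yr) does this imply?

dip-slip = throw / sin(dip) = 6.04 / sin(31°) = 11.73 m
net slip = dip-slip / sin(rake) = 11.73 / sin(64°) = 13.05 m
rate = 13.05 m / 74.8 ka = 0.000174 m/yr = 0.174 mm/yr

0.174 mm/yr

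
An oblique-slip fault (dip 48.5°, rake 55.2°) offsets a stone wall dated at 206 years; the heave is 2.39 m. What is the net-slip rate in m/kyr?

21.3 m/kyr

dip-slip = heave / cos(dip) = 2.39 / cos(48.5°) = 3.607 m
net slip = dip-slip / sin(rake) = 3.607 / sin(55.2°) = 4.392 m
rate = 4.392 m / 206 years = 0.0213 m/yr = 21.3 m/kyr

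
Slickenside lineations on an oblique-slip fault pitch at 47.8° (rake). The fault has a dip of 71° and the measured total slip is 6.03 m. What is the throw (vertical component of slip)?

4.22 m

dip-slip = net slip × sin(rake) = 6.03 m × sin(47.8°) = 4.467 m
throw = dip-slip × sin(dip) = 4.467 × sin(71°) = 4.22 m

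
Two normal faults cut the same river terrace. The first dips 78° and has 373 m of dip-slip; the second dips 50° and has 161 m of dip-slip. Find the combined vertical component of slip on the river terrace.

488 m

throw_A = 373 × sin(78°) = 364.8 m
throw_B = 161 × sin(50°) = 123.3 m
total = 364.8 + 123.3 = 488 m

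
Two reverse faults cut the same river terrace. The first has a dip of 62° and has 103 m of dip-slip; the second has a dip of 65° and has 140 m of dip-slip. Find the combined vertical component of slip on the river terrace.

218 m

throw_A = 103 × sin(62°) = 90.94 m
throw_B = 140 × sin(65°) = 126.9 m
total = 90.94 + 126.9 = 218 m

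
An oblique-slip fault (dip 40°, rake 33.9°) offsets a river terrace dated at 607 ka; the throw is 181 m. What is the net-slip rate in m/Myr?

dip-slip = throw / sin(dip) = 181 / sin(40°) = 281.6 m
net slip = dip-slip / sin(rake) = 281.6 / sin(33.9°) = 504.9 m
rate = 504.9 m / 607 ka = 0.000832 m/yr = 832 m/Myr

832 m/Myr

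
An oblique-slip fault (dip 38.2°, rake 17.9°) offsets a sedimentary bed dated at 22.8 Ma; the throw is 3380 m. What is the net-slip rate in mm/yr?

dip-slip = throw / sin(dip) = 3380 / sin(38.2°) = 5466 m
net slip = dip-slip / sin(rake) = 5466 / sin(17.9°) = 17780 m
rate = 17780 m / 22.8 Ma = 0.000780 m/yr = 0.780 mm/yr

0.780 mm/yr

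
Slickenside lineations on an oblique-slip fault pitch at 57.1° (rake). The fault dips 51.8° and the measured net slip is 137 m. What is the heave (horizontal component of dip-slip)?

dip-slip = net slip × sin(rake) = 137 m × sin(57.1°) = 115 m
heave = dip-slip × cos(dip) = 115 × cos(51.8°) = 71.1 m

71.1 m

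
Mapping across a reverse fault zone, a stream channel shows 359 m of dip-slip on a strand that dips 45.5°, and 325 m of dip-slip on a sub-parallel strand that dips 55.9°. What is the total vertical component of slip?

throw_A = 359 × sin(45.5°) = 256.1 m
throw_B = 325 × sin(55.9°) = 269.1 m
total = 256.1 + 269.1 = 525 m

525 m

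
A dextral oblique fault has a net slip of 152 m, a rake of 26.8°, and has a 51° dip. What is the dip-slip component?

68.5 m

dip-slip = net slip × sin(rake) = 152 m × sin(26.8°) = 68.5 m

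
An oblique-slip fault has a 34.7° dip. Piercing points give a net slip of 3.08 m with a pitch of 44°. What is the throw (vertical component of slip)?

1.22 m

dip-slip = net slip × sin(rake) = 3.08 m × sin(44°) = 2.140 m
throw = dip-slip × sin(dip) = 2.140 × sin(34.7°) = 1.22 m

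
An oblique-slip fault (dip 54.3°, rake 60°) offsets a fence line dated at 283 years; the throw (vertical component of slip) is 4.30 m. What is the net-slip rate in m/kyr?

dip-slip = throw / sin(dip) = 4.30 / sin(54.3°) = 5.295 m
net slip = dip-slip / sin(rake) = 5.295 / sin(60°) = 6.114 m
rate = 6.114 m / 283 years = 0.0216 m/yr = 21.6 m/kyr

21.6 m/kyr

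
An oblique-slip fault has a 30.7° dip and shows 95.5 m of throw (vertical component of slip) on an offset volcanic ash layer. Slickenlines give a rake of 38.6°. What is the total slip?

dip-slip = throw / sin(dip) = 95.5 / sin(30.7°) = 187.1 m
net slip = dip-slip / sin(rake) = 187.1 / sin(38.6°) = 300 m

300 m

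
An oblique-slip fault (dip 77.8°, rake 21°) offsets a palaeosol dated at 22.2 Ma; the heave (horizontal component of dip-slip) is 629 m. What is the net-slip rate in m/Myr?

dip-slip = heave / cos(dip) = 629 / cos(77.8°) = 2976 m
net slip = dip-slip / sin(rake) = 2976 / sin(21°) = 8306 m
rate = 8306 m / 22.2 Ma = 0.000374 m/yr = 374 m/Myr

374 m/Myr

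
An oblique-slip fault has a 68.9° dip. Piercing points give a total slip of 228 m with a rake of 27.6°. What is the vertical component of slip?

dip-slip = net slip × sin(rake) = 228 m × sin(27.6°) = 105.6 m
throw = dip-slip × sin(dip) = 105.6 × sin(68.9°) = 98.5 m

98.5 m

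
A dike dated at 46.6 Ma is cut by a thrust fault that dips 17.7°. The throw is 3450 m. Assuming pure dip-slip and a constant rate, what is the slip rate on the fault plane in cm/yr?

dip-slip = throw / sin(dip) = 3450 m / sin(17.7°) = 11350 m
rate = 11350 m / 46.6 Ma = 0.000244 m/yr = 0.0244 cm/yr

0.0244 cm/yr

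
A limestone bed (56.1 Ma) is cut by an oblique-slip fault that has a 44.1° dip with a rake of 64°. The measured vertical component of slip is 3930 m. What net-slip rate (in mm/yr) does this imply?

0.112 mm/yr

dip-slip = throw / sin(dip) = 3930 / sin(44.1°) = 5647 m
net slip = dip-slip / sin(rake) = 5647 / sin(64°) = 6283 m
rate = 6283 m / 56.1 Ma = 0.000112 m/yr = 0.112 mm/yr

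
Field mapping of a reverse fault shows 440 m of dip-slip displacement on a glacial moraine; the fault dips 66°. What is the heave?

179 m

heave = dip-slip × cos(dip) = 440 m × cos(66°) = 179 m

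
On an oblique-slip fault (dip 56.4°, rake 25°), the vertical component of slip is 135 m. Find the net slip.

384 m

dip-slip = throw / sin(dip) = 135 / sin(56.4°) = 162.1 m
net slip = dip-slip / sin(rake) = 162.1 / sin(25°) = 384 m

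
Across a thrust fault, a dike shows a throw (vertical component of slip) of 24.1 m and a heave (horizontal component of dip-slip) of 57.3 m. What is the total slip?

62.2 m

net slip = √(throw² + heave²) = √(24.1² + 57.3²) = 62.2 m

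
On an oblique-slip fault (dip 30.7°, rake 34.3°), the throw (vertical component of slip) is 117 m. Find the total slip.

dip-slip = throw / sin(dip) = 117 / sin(30.7°) = 229.2 m
net slip = dip-slip / sin(rake) = 229.2 / sin(34.3°) = 407 m

407 m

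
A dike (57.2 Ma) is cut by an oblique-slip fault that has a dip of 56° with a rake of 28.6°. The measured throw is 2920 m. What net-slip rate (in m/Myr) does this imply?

129 m/Myr

dip-slip = throw / sin(dip) = 2920 / sin(56°) = 3522 m
net slip = dip-slip / sin(rake) = 3522 / sin(28.6°) = 7358 m
rate = 7358 m / 57.2 Ma = 0.000129 m/yr = 129 m/Myr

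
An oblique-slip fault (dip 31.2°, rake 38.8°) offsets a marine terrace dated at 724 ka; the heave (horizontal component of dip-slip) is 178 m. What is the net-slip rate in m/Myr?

459 m/Myr

dip-slip = heave / cos(dip) = 178 / cos(31.2°) = 208.1 m
net slip = dip-slip / sin(rake) = 208.1 / sin(38.8°) = 332.1 m
rate = 332.1 m / 724 ka = 0.000459 m/yr = 459 m/Myr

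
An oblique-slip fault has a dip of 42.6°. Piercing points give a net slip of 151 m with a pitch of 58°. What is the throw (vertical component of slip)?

86.7 m

dip-slip = net slip × sin(rake) = 151 m × sin(58°) = 128.1 m
throw = dip-slip × sin(dip) = 128.1 × sin(42.6°) = 86.7 m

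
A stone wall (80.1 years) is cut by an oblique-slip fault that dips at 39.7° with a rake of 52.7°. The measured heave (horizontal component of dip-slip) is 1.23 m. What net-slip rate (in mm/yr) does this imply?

25.1 mm/yr

dip-slip = heave / cos(dip) = 1.23 / cos(39.7°) = 1.599 m
net slip = dip-slip / sin(rake) = 1.599 / sin(52.7°) = 2.010 m
rate = 2.010 m / 80.1 years = 0.0251 m/yr = 25.1 mm/yr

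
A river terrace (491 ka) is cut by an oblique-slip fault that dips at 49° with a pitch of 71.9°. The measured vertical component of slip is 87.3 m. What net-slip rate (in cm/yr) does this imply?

dip-slip = throw / sin(dip) = 87.3 / sin(49°) = 115.7 m
net slip = dip-slip / sin(rake) = 115.7 / sin(71.9°) = 121.7 m
rate = 121.7 m / 491 ka = 0.000248 m/yr = 0.0248 cm/yr

0.0248 cm/yr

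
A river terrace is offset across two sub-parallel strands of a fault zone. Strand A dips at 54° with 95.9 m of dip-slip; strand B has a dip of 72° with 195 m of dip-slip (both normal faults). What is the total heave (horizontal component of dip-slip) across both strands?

heave_A = 95.9 × cos(54°) = 56.37 m
heave_B = 195 × cos(72°) = 60.26 m
total = 56.37 + 60.26 = 117 m

117 m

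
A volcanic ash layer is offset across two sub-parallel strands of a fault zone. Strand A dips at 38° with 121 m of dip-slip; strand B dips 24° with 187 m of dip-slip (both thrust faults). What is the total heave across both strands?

266 m

heave_A = 121 × cos(38°) = 95.35 m
heave_B = 187 × cos(24°) = 170.8 m
total = 95.35 + 170.8 = 266 m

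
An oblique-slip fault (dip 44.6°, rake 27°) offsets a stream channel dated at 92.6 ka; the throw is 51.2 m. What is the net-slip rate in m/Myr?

dip-slip = throw / sin(dip) = 51.2 / sin(44.6°) = 72.92 m
net slip = dip-slip / sin(rake) = 72.92 / sin(27°) = 160.6 m
rate = 160.6 m / 92.6 ka = 0.00173 m/yr = 1730 m/Myr

1730 m/Myr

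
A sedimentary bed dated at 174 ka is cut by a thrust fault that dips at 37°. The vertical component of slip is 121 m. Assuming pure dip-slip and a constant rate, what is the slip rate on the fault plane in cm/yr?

0.116 cm/yr

dip-slip = throw / sin(dip) = 121 m / sin(37°) = 201.1 m
rate = 201.1 m / 174 ka = 0.00116 m/yr = 0.116 cm/yr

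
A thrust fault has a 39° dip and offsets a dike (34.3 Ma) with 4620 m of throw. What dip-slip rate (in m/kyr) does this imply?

dip-slip = throw / sin(dip) = 4620 m / sin(39°) = 7341 m
rate = 7341 m / 34.3 Ma = 0.000214 m/yr = 0.214 m/kyr

0.214 m/kyr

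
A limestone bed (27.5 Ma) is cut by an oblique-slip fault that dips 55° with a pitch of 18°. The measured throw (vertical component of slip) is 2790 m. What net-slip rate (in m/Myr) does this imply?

dip-slip = throw / sin(dip) = 2790 / sin(55°) = 3406 m
net slip = dip-slip / sin(rake) = 3406 / sin(18°) = 11020 m
rate = 11020 m / 27.5 Ma = 0.000401 m/yr = 401 m/Myr

401 m/Myr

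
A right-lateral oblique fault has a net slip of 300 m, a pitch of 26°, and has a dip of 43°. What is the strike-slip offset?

270 m

strike-slip = net slip × cos(rake) = 300 m × cos(26°) = 270 m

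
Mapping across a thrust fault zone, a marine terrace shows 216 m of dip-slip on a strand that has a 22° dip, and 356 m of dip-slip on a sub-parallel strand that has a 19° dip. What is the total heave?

537 m

heave_A = 216 × cos(22°) = 200.3 m
heave_B = 356 × cos(19°) = 336.6 m
total = 200.3 + 336.6 = 537 m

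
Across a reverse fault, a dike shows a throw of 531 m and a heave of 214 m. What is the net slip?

net slip = √(throw² + heave²) = √(531² + 214²) = 573 m

573 m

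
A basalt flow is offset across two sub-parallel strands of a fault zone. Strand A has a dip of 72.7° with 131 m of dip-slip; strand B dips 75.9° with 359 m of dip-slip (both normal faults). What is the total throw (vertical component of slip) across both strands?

throw_A = 131 × sin(72.7°) = 125.1 m
throw_B = 359 × sin(75.9°) = 348.2 m
total = 125.1 + 348.2 = 473 m

473 m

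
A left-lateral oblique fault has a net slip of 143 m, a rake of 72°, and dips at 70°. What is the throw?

dip-slip = net slip × sin(rake) = 143 m × sin(72°) = 136 m
throw = dip-slip × sin(dip) = 136 × sin(70°) = 128 m

128 m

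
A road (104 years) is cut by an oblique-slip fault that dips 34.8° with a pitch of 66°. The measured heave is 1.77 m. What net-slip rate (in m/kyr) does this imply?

22.7 m/kyr

dip-slip = heave / cos(dip) = 1.77 / cos(34.8°) = 2.156 m
net slip = dip-slip / sin(rake) = 2.156 / sin(66°) = 2.360 m
rate = 2.360 m / 104 years = 0.0227 m/yr = 22.7 m/kyr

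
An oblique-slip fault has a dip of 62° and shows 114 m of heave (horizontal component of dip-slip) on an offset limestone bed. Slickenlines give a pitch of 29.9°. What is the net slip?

487 m

dip-slip = heave / cos(dip) = 114 / cos(62°) = 242.8 m
net slip = dip-slip / sin(rake) = 242.8 / sin(29.9°) = 487 m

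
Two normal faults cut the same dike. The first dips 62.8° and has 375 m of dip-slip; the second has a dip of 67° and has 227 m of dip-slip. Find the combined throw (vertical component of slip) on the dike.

542 m

throw_A = 375 × sin(62.8°) = 333.5 m
throw_B = 227 × sin(67°) = 209 m
total = 333.5 + 209 = 542 m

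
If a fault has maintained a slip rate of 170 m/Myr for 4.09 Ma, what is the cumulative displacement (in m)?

slip = rate × time = 170 m/Myr × 4.09 Ma = 695 m

695 m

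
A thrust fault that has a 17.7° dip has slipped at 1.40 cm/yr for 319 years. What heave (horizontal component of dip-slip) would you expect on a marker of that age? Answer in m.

dip-slip = rate × time = 1.40 cm/yr × 319 years = 4.466 m
heave = dip-slip × cos(dip) = 4.466 × cos(17.7°) = 4.25 m

4.25 m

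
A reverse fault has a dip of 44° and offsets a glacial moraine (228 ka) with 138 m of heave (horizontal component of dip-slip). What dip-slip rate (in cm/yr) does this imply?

dip-slip = heave / cos(dip) = 138 m / cos(44°) = 191.8 m
rate = 191.8 m / 228 ka = 0.000841 m/yr = 0.0841 cm/yr

0.0841 cm/yr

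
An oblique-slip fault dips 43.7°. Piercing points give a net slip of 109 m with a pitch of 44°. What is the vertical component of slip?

dip-slip = net slip × sin(rake) = 109 m × sin(44°) = 75.72 m
throw = dip-slip × sin(dip) = 75.72 × sin(43.7°) = 52.3 m

52.3 m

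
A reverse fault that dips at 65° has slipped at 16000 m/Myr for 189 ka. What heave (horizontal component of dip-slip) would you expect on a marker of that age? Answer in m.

1280 m

dip-slip = rate × time = 16000 m/Myr × 189 ka = 3024 m
heave = dip-slip × cos(dip) = 3024 × cos(65°) = 1280 m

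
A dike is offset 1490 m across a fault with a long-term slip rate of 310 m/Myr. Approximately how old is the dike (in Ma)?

age = offset / rate = 1490 m / (310 m/Myr) = 4.81e+06 yr = 4.81 Ma

4.81 Ma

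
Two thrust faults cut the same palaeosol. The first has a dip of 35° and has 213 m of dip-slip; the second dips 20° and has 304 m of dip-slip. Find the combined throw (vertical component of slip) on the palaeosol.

226 m

throw_A = 213 × sin(35°) = 122.2 m
throw_B = 304 × sin(20°) = 104 m
total = 122.2 + 104 = 226 m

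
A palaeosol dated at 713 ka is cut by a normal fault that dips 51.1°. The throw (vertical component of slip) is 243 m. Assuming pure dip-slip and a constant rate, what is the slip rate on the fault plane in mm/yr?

0.438 mm/yr

dip-slip = throw / sin(dip) = 243 m / sin(51.1°) = 312.2 m
rate = 312.2 m / 713 ka = 0.000438 m/yr = 0.438 mm/yr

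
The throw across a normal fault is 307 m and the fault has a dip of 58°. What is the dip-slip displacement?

362 m

dip-slip = throw / sin(dip) = 307 / sin(58°) = 362 m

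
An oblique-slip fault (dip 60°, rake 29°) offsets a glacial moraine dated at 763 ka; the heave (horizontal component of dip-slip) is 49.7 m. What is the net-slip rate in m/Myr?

269 m/Myr

dip-slip = heave / cos(dip) = 49.7 / cos(60°) = 99.40 m
net slip = dip-slip / sin(rake) = 99.40 / sin(29°) = 205 m
rate = 205 m / 763 ka = 0.000269 m/yr = 269 m/Myr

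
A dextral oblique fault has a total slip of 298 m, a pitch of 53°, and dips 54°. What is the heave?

dip-slip = net slip × sin(rake) = 298 m × sin(53°) = 238 m
heave = dip-slip × cos(dip) = 238 × cos(54°) = 140 m

140 m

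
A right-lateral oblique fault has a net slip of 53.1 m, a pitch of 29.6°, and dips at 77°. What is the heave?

5.90 m

dip-slip = net slip × sin(rake) = 53.1 m × sin(29.6°) = 26.23 m
heave = dip-slip × cos(dip) = 26.23 × cos(77°) = 5.90 m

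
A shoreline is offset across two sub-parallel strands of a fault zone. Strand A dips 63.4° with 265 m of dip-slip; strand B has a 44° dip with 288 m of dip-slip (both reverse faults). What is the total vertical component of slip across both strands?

throw_A = 265 × sin(63.4°) = 237 m
throw_B = 288 × sin(44°) = 200.1 m
total = 237 + 200.1 = 437 m

437 m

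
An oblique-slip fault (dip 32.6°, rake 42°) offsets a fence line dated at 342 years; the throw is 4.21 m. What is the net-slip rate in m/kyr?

34.1 m/kyr

dip-slip = throw / sin(dip) = 4.21 / sin(32.6°) = 7.814 m
net slip = dip-slip / sin(rake) = 7.814 / sin(42°) = 11.68 m
rate = 11.68 m / 342 years = 0.0341 m/yr = 34.1 m/kyr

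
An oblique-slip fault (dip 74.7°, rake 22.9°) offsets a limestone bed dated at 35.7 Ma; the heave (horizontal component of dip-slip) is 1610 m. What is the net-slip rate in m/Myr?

439 m/Myr

dip-slip = heave / cos(dip) = 1610 / cos(74.7°) = 6101 m
net slip = dip-slip / sin(rake) = 6101 / sin(22.9°) = 15680 m
rate = 15680 m / 35.7 Ma = 0.000439 m/yr = 439 m/Myr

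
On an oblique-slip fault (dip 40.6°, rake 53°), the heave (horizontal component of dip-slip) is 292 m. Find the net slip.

dip-slip = heave / cos(dip) = 292 / cos(40.6°) = 384.6 m
net slip = dip-slip / sin(rake) = 384.6 / sin(53°) = 482 m

482 m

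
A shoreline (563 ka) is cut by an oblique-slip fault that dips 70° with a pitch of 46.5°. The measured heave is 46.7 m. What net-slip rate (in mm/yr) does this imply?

dip-slip = heave / cos(dip) = 46.7 / cos(70°) = 136.5 m
net slip = dip-slip / sin(rake) = 136.5 / sin(46.5°) = 188.2 m
rate = 188.2 m / 563 ka = 0.000334 m/yr = 0.334 mm/yr

0.334 mm/yr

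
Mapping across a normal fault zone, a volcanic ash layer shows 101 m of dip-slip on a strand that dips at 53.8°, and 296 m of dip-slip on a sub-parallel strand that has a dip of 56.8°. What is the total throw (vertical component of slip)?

329 m

throw_A = 101 × sin(53.8°) = 81.50 m
throw_B = 296 × sin(56.8°) = 247.7 m
total = 81.50 + 247.7 = 329 m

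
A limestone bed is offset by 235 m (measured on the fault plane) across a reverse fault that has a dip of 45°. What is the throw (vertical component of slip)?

throw = dip-slip × sin(dip) = 235 m × sin(45°) = 166 m

166 m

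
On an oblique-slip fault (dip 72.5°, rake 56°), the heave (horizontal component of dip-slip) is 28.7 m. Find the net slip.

dip-slip = heave / cos(dip) = 28.7 / cos(72.5°) = 95.44 m
net slip = dip-slip / sin(rake) = 95.44 / sin(56°) = 115 m

115 m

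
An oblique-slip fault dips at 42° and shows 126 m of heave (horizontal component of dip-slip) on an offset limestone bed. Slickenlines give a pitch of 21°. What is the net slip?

473 m

dip-slip = heave / cos(dip) = 126 / cos(42°) = 169.5 m
net slip = dip-slip / sin(rake) = 169.5 / sin(21°) = 473 m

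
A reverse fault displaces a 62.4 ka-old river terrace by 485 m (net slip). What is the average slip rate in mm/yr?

rate = 485 m / 62.4 ka = 0.00777 m/yr = 7.77 mm/yr

7.77 mm/yr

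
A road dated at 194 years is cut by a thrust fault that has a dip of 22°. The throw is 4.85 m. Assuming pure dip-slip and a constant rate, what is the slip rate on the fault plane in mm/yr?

66.7 mm/yr

dip-slip = throw / sin(dip) = 4.85 m / sin(22°) = 12.95 m
rate = 12.95 m / 194 years = 0.0667 m/yr = 66.7 mm/yr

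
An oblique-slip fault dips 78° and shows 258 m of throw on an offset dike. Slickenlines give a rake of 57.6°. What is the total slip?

312 m

dip-slip = throw / sin(dip) = 258 / sin(78°) = 263.8 m
net slip = dip-slip / sin(rake) = 263.8 / sin(57.6°) = 312 m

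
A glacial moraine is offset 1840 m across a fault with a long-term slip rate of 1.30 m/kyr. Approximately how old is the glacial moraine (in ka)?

age = offset / rate = 1840 m / (1.30 m/kyr) = 1.42e+06 yr = 1420 ka

1420 ka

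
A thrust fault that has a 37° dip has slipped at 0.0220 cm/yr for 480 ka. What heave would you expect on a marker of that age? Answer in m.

dip-slip = rate × time = 0.0220 cm/yr × 480 ka = 105.6 m
heave = dip-slip × cos(dip) = 105.6 × cos(37°) = 84.3 m

84.3 m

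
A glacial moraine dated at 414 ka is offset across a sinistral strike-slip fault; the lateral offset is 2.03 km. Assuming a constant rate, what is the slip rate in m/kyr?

4.90 m/kyr

rate = 2.03 km / 414 ka = 0.00490 m/yr = 4.90 m/kyr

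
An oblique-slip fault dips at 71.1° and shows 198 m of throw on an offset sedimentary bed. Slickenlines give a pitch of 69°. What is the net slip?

224 m

dip-slip = throw / sin(dip) = 198 / sin(71.1°) = 209.3 m
net slip = dip-slip / sin(rake) = 209.3 / sin(69°) = 224 m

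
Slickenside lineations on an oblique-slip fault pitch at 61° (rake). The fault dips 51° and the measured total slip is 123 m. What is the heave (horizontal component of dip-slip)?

67.7 m

dip-slip = net slip × sin(rake) = 123 m × sin(61°) = 107.6 m
heave = dip-slip × cos(dip) = 107.6 × cos(51°) = 67.7 m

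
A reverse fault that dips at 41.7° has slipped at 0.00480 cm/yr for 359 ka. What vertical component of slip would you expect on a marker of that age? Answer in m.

dip-slip = rate × time = 0.00480 cm/yr × 359 ka = 17.23 m
throw = dip-slip × sin(dip) = 17.23 × sin(41.7°) = 11.5 m

11.5 m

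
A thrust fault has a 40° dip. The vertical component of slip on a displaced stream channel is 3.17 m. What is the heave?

3.78 m

heave = throw / tan(dip) = 3.17 / tan(40°) = 3.78 m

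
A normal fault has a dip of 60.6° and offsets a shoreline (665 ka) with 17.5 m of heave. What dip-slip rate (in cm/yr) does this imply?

dip-slip = heave / cos(dip) = 17.5 m / cos(60.6°) = 35.65 m
rate = 35.65 m / 665 ka = 0.0000536 m/yr = 0.00536 cm/yr

0.00536 cm/yr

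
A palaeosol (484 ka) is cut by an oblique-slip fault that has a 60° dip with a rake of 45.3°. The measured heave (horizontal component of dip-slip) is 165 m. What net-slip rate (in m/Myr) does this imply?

959 m/Myr

dip-slip = heave / cos(dip) = 165 / cos(60°) = 330 m
net slip = dip-slip / sin(rake) = 330 / sin(45.3°) = 464.3 m
rate = 464.3 m / 484 ka = 0.000959 m/yr = 959 m/Myr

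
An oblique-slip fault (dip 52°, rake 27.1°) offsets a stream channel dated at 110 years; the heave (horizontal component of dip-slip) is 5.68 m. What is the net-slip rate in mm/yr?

184 mm/yr

dip-slip = heave / cos(dip) = 5.68 / cos(52°) = 9.226 m
net slip = dip-slip / sin(rake) = 9.226 / sin(27.1°) = 20.25 m
rate = 20.25 m / 110 years = 0.184 m/yr = 184 mm/yr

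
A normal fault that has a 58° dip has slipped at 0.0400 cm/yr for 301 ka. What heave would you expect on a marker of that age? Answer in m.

dip-slip = rate × time = 0.0400 cm/yr × 301 ka = 120.4 m
heave = dip-slip × cos(dip) = 120.4 × cos(58°) = 63.8 m

63.8 m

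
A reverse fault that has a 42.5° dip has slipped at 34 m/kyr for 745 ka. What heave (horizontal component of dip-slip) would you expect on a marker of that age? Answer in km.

dip-slip = rate × time = 34 m/kyr × 745 ka = 25330 m
heave = dip-slip × cos(dip) = 25330 × cos(42.5°) = 18700 m = 18.7 km

18.7 km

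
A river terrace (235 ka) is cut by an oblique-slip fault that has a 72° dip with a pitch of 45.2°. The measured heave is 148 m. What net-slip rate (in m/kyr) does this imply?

2.87 m/kyr

dip-slip = heave / cos(dip) = 148 / cos(72°) = 478.9 m
net slip = dip-slip / sin(rake) = 478.9 / sin(45.2°) = 675 m
rate = 675 m / 235 ka = 0.00287 m/yr = 2.87 m/kyr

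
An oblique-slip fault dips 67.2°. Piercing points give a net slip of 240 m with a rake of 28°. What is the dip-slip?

dip-slip = net slip × sin(rake) = 240 m × sin(28°) = 113 m

113 m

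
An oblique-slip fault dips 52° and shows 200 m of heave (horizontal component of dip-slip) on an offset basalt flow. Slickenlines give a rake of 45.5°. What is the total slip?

455 m

dip-slip = heave / cos(dip) = 200 / cos(52°) = 324.9 m
net slip = dip-slip / sin(rake) = 324.9 / sin(45.5°) = 455 m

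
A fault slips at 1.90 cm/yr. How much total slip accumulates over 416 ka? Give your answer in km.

slip = rate × time = 1.90 cm/yr × 416 ka = 7900 m = 7.90 km

7.90 km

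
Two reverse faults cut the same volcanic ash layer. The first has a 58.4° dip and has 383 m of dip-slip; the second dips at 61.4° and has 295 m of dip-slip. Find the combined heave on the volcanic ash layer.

heave_A = 383 × cos(58.4°) = 200.7 m
heave_B = 295 × cos(61.4°) = 141.2 m
total = 200.7 + 141.2 = 342 m

342 m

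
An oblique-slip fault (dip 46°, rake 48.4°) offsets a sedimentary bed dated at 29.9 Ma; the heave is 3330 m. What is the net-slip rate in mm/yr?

dip-slip = heave / cos(dip) = 3330 / cos(46°) = 4794 m
net slip = dip-slip / sin(rake) = 4794 / sin(48.4°) = 6410 m
rate = 6410 m / 29.9 Ma = 0.000214 m/yr = 0.214 mm/yr

0.214 mm/yr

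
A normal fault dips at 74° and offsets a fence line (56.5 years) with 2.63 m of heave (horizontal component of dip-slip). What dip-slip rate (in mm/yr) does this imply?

dip-slip = heave / cos(dip) = 2.63 m / cos(74°) = 9.542 m
rate = 9.542 m / 56.5 years = 0.169 m/yr = 169 mm/yr

169 mm/yr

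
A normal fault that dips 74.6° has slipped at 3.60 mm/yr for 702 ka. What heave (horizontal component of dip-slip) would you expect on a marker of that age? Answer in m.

671 m

dip-slip = rate × time = 3.60 mm/yr × 702 ka = 2527 m
heave = dip-slip × cos(dip) = 2527 × cos(74.6°) = 671 m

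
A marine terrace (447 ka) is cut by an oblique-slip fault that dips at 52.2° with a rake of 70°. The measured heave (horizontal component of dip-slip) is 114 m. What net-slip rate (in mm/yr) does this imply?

0.443 mm/yr

dip-slip = heave / cos(dip) = 114 / cos(52.2°) = 186 m
net slip = dip-slip / sin(rake) = 186 / sin(70°) = 197.9 m
rate = 197.9 m / 447 ka = 0.000443 m/yr = 0.443 mm/yr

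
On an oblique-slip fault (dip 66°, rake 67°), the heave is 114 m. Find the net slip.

304 m

dip-slip = heave / cos(dip) = 114 / cos(66°) = 280.3 m
net slip = dip-slip / sin(rake) = 280.3 / sin(67°) = 304 m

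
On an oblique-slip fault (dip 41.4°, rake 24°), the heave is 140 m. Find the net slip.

459 m

dip-slip = heave / cos(dip) = 140 / cos(41.4°) = 186.6 m
net slip = dip-slip / sin(rake) = 186.6 / sin(24°) = 459 m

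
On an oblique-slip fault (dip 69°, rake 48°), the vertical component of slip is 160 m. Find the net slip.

dip-slip = throw / sin(dip) = 160 / sin(69°) = 171.4 m
net slip = dip-slip / sin(rake) = 171.4 / sin(48°) = 231 m

231 m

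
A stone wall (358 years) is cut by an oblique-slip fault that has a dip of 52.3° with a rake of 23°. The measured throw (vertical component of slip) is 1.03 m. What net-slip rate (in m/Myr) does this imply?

dip-slip = throw / sin(dip) = 1.03 / sin(52.3°) = 1.302 m
net slip = dip-slip / sin(rake) = 1.302 / sin(23°) = 3.332 m
rate = 3.332 m / 358 years = 0.00931 m/yr = 9310 m/Myr

9310 m/Myr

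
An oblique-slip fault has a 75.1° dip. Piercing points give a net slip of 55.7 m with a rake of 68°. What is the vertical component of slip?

49.9 m

dip-slip = net slip × sin(rake) = 55.7 m × sin(68°) = 51.64 m
throw = dip-slip × sin(dip) = 51.64 × sin(75.1°) = 49.9 m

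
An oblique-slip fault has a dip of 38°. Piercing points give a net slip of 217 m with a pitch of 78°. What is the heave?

dip-slip = net slip × sin(rake) = 217 m × sin(78°) = 212.3 m
heave = dip-slip × cos(dip) = 212.3 × cos(38°) = 167 m

167 m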